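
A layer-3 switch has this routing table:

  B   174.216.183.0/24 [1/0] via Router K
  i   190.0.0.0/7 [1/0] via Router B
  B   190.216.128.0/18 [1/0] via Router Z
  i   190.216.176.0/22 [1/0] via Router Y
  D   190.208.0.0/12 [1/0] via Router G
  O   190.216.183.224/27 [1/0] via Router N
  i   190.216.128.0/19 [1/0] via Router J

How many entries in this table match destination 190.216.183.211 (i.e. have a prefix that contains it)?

3

Prefixes containing 190.216.183.211:
  190.0.0.0/7 (190.0.0.0 - 191.255.255.255)
  190.208.0.0/12 (190.208.0.0 - 190.223.255.255)
  190.216.128.0/18 (190.216.128.0 - 190.216.191.255)
Total matching entries: 3.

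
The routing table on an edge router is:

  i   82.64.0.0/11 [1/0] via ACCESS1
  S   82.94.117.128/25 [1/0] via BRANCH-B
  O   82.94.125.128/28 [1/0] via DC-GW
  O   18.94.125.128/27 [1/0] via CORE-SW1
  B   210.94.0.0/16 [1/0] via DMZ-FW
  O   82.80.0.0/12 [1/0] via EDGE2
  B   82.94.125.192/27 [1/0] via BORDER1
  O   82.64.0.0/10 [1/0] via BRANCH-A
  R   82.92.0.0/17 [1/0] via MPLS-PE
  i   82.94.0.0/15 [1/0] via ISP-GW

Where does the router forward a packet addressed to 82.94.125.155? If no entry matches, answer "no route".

ISP-GW

Routes whose prefix contains 82.94.125.155:
  82.64.0.0/10 (82.64.0.0 - 82.127.255.255) -> BRANCH-A
  82.64.0.0/11 (82.64.0.0 - 82.95.255.255) -> ACCESS1
  82.80.0.0/12 (82.80.0.0 - 82.95.255.255) -> EDGE2
  82.94.0.0/15 (82.94.0.0 - 82.95.255.255) -> ISP-GW
More-specific entries that do NOT match:
  82.94.125.128/28 (82.94.125.128 - 82.94.125.143) does not contain 82.94.125.155
  18.94.125.128/27 (18.94.125.128 - 18.94.125.159) does not contain 82.94.125.155
  82.94.125.192/27 (82.94.125.192 - 82.94.125.223) does not contain 82.94.125.155
  82.94.117.128/25 (82.94.117.128 - 82.94.117.255) does not contain 82.94.125.155
  82.92.0.0/17 (82.92.0.0 - 82.92.127.255) does not contain 82.94.125.155
  210.94.0.0/16 (210.94.0.0 - 210.94.255.255) does not contain 82.94.125.155
Longest matching prefix is /15 -> next hop ISP-GW.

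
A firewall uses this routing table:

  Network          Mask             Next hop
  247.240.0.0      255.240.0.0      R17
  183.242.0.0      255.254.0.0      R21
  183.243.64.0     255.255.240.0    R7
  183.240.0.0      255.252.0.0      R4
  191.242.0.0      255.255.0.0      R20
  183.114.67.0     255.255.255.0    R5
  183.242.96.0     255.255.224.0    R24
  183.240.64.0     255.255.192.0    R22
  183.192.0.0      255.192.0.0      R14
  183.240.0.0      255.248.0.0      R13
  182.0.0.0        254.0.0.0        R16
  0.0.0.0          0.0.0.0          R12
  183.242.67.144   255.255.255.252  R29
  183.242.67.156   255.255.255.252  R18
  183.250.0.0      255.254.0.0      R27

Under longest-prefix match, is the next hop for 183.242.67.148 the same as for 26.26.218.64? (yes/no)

183.242.67.148: longest match 183.242.0.0/15 -> R21
26.26.218.64: longest match 0.0.0.0/0 -> R12

no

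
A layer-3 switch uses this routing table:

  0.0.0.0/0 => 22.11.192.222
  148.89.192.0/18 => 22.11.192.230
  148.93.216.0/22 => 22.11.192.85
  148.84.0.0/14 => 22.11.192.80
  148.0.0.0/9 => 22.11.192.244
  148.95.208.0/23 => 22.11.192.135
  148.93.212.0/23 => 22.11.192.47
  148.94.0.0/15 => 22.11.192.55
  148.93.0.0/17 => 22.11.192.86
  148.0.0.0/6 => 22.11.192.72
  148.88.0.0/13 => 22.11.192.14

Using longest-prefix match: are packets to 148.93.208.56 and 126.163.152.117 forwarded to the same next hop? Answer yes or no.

148.93.208.56: longest match 148.88.0.0/13 -> 22.11.192.14
126.163.152.117: longest match 0.0.0.0/0 -> 22.11.192.222

no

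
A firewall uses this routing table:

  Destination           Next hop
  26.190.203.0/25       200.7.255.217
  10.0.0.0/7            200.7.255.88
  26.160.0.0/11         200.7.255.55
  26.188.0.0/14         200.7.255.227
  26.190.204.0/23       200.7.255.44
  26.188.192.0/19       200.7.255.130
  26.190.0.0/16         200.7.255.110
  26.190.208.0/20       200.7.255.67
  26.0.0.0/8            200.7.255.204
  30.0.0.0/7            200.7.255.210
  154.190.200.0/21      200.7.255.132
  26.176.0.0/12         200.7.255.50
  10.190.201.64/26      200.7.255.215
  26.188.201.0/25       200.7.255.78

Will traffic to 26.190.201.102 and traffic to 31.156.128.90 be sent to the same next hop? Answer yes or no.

no

26.190.201.102: longest match 26.190.0.0/16 -> 200.7.255.110
31.156.128.90: longest match 30.0.0.0/7 -> 200.7.255.210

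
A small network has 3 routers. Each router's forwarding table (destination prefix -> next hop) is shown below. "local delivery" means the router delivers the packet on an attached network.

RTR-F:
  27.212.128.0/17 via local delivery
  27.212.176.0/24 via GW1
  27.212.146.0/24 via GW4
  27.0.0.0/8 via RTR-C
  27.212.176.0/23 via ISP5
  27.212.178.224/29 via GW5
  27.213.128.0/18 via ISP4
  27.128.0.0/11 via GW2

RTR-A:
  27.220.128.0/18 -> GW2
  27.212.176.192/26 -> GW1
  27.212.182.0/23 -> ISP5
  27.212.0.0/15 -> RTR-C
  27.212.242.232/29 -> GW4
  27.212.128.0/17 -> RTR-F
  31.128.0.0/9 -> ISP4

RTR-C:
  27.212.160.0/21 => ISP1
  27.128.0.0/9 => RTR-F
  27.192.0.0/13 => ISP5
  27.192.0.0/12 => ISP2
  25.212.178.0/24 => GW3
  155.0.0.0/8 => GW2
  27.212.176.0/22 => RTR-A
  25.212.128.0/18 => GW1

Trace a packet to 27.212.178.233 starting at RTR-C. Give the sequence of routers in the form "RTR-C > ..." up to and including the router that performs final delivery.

At RTR-C: longest match for 27.212.178.233 is 27.212.176.0/22 -> RTR-A
At RTR-A: longest match for 27.212.178.233 is 27.212.128.0/17 -> RTR-F
At RTR-F: longest match for 27.212.178.233 is 27.212.128.0/17 -> local delivery

RTR-C > RTR-A > RTR-F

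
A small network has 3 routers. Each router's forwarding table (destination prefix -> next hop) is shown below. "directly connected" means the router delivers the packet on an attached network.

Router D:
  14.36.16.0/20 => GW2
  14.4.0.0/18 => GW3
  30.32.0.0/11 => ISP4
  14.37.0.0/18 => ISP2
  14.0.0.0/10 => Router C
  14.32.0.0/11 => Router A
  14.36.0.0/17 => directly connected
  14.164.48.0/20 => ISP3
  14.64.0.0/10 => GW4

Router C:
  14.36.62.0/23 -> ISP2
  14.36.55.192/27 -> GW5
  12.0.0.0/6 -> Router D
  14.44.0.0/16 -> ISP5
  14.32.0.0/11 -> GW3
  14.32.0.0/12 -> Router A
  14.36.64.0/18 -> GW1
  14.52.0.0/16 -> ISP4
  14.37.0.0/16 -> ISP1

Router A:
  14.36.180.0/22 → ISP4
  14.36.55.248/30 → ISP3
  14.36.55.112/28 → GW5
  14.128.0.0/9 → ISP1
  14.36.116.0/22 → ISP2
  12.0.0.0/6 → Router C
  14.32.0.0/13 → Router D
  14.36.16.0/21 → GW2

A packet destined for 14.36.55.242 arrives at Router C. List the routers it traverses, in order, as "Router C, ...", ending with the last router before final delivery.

Router C, Router A, Router D

At Router C: longest match for 14.36.55.242 is 14.32.0.0/12 -> Router A
At Router A: longest match for 14.36.55.242 is 14.32.0.0/13 -> Router D
At Router D: longest match for 14.36.55.242 is 14.36.0.0/17 -> directly connected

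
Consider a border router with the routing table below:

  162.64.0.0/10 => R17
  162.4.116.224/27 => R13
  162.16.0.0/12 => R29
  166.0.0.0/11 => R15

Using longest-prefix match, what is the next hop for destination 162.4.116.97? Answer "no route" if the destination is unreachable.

no route

No entry's prefix contains 162.4.116.97; there is no default route.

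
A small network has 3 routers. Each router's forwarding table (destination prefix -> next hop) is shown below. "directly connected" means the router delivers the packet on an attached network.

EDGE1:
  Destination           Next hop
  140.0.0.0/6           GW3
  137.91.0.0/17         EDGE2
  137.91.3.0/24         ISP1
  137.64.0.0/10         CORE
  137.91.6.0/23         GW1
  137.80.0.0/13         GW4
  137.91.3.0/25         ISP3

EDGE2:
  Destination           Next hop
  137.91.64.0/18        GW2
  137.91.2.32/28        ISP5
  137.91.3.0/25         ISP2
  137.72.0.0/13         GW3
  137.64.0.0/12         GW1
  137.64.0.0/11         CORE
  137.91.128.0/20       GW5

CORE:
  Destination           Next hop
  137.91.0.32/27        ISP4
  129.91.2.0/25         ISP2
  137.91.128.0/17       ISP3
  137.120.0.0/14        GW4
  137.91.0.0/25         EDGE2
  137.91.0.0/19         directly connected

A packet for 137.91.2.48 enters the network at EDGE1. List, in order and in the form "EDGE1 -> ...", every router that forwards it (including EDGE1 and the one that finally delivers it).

At EDGE1: longest match for 137.91.2.48 is 137.91.0.0/17 -> EDGE2
At EDGE2: longest match for 137.91.2.48 is 137.64.0.0/11 -> CORE
At CORE: longest match for 137.91.2.48 is 137.91.0.0/19 -> directly connected

EDGE1 -> EDGE2 -> CORE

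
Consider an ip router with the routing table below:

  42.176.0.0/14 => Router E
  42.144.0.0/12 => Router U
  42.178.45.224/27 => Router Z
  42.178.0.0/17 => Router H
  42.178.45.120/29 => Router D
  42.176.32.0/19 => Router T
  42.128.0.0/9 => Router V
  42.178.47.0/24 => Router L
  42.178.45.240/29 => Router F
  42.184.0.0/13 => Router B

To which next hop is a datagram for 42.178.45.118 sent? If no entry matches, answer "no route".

Routes whose prefix contains 42.178.45.118:
  42.128.0.0/9 (42.128.0.0 - 42.255.255.255) -> Router V
  42.176.0.0/14 (42.176.0.0 - 42.179.255.255) -> Router E
  42.178.0.0/17 (42.178.0.0 - 42.178.127.255) -> Router H
More-specific entries that do NOT match:
  42.178.45.120/29 (42.178.45.120 - 42.178.45.127) does not contain 42.178.45.118
  42.178.45.240/29 (42.178.45.240 - 42.178.45.247) does not contain 42.178.45.118
  42.178.45.224/27 (42.178.45.224 - 42.178.45.255) does not contain 42.178.45.118
  42.178.47.0/24 (42.178.47.0 - 42.178.47.255) does not contain 42.178.45.118
  42.176.32.0/19 (42.176.32.0 - 42.176.63.255) does not contain 42.178.45.118
Longest matching prefix is /17 -> next hop Router H.

Router H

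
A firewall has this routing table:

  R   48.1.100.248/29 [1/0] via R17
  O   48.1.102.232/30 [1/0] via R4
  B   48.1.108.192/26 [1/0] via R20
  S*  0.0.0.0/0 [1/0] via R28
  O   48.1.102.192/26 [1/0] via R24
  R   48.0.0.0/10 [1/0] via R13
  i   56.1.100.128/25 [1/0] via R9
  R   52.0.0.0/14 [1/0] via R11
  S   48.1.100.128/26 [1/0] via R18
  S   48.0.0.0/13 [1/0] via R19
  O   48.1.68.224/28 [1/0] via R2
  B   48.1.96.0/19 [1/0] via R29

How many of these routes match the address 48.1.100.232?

Prefixes containing 48.1.100.232:
  0.0.0.0/0 (default, matches everything)
  48.0.0.0/10 (48.0.0.0 - 48.63.255.255)
  48.0.0.0/13 (48.0.0.0 - 48.7.255.255)
  48.1.96.0/19 (48.1.96.0 - 48.1.127.255)
Total matching entries: 4.

4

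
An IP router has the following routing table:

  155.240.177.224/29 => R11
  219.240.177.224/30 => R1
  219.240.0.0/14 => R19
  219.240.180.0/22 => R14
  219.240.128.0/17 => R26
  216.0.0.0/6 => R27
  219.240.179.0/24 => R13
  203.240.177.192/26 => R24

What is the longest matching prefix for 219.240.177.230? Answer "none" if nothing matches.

219.240.128.0/17

Entries matching 219.240.177.230:
  216.0.0.0/6 (216.0.0.0 - 219.255.255.255)
  219.240.0.0/14 (219.240.0.0 - 219.243.255.255)
  219.240.128.0/17 (219.240.128.0 - 219.240.255.255)
Most specific is 219.240.128.0/17.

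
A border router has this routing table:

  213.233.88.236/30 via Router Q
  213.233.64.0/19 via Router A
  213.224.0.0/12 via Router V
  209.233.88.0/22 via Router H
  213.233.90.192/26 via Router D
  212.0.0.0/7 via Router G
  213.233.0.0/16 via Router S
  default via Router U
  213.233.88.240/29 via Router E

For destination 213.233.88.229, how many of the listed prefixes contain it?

5

Prefixes containing 213.233.88.229:
  0.0.0.0/0 (default, matches everything)
  212.0.0.0/7 (212.0.0.0 - 213.255.255.255)
  213.224.0.0/12 (213.224.0.0 - 213.239.255.255)
  213.233.0.0/16 (213.233.0.0 - 213.233.255.255)
  213.233.64.0/19 (213.233.64.0 - 213.233.95.255)
Total matching entries: 5.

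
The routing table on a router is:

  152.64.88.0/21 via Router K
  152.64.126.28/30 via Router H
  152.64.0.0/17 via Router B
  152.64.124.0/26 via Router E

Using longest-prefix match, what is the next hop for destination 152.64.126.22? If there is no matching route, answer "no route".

Routes whose prefix contains 152.64.126.22:
  152.64.0.0/17 (152.64.0.0 - 152.64.127.255) -> Router B
More-specific entries that do NOT match:
  152.64.126.28/30 (152.64.126.28 - 152.64.126.31) does not contain 152.64.126.22
  152.64.124.0/26 (152.64.124.0 - 152.64.124.63) does not contain 152.64.126.22
  152.64.88.0/21 (152.64.88.0 - 152.64.95.255) does not contain 152.64.126.22
Longest matching prefix is /17 -> next hop Router B.

Router B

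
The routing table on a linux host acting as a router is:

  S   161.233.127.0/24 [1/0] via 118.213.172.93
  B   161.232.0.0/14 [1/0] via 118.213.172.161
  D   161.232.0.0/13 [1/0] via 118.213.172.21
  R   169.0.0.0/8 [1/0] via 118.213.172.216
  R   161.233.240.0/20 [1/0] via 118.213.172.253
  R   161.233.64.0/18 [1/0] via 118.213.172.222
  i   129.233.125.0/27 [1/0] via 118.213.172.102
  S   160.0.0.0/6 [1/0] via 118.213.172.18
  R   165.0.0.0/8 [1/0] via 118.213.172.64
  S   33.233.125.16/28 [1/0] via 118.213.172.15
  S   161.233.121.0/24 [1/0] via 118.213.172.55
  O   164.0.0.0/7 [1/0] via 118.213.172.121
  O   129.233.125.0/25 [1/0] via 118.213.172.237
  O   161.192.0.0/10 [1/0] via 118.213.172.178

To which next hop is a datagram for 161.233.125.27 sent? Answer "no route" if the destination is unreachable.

118.213.172.222

Routes whose prefix contains 161.233.125.27:
  160.0.0.0/6 (160.0.0.0 - 163.255.255.255) -> 118.213.172.18
  161.192.0.0/10 (161.192.0.0 - 161.255.255.255) -> 118.213.172.178
  161.232.0.0/13 (161.232.0.0 - 161.239.255.255) -> 118.213.172.21
  161.232.0.0/14 (161.232.0.0 - 161.235.255.255) -> 118.213.172.161
  161.233.64.0/18 (161.233.64.0 - 161.233.127.255) -> 118.213.172.222
More-specific entries that do NOT match:
  33.233.125.16/28 (33.233.125.16 - 33.233.125.31) does not contain 161.233.125.27
  129.233.125.0/27 (129.233.125.0 - 129.233.125.31) does not contain 161.233.125.27
  129.233.125.0/25 (129.233.125.0 - 129.233.125.127) does not contain 161.233.125.27
  161.233.127.0/24 (161.233.127.0 - 161.233.127.255) does not contain 161.233.125.27
  161.233.121.0/24 (161.233.121.0 - 161.233.121.255) does not contain 161.233.125.27
  161.233.240.0/20 (161.233.240.0 - 161.233.255.255) does not contain 161.233.125.27
Longest matching prefix is /18 -> next hop 118.213.172.222.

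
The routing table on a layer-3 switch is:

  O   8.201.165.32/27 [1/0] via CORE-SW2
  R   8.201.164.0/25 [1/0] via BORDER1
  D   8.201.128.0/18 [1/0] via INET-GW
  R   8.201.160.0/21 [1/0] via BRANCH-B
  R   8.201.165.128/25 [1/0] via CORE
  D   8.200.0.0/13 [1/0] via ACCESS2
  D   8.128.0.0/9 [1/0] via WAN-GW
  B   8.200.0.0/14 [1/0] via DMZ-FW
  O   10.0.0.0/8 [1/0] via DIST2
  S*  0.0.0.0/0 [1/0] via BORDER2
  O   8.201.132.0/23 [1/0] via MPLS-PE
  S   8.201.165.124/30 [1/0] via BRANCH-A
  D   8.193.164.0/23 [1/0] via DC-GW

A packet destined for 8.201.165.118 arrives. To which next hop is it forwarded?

Routes whose prefix contains 8.201.165.118:
  0.0.0.0/0 (default, matches everything) -> BORDER2
  8.128.0.0/9 (8.128.0.0 - 8.255.255.255) -> WAN-GW
  8.200.0.0/13 (8.200.0.0 - 8.207.255.255) -> ACCESS2
  8.200.0.0/14 (8.200.0.0 - 8.203.255.255) -> DMZ-FW
  8.201.128.0/18 (8.201.128.0 - 8.201.191.255) -> INET-GW
  8.201.160.0/21 (8.201.160.0 - 8.201.167.255) -> BRANCH-B
More-specific entries that do NOT match:
  8.201.165.124/30 (8.201.165.124 - 8.201.165.127) does not contain 8.201.165.118
  8.201.165.32/27 (8.201.165.32 - 8.201.165.63) does not contain 8.201.165.118
  8.201.164.0/25 (8.201.164.0 - 8.201.164.127) does not contain 8.201.165.118
  8.201.165.128/25 (8.201.165.128 - 8.201.165.255) does not contain 8.201.165.118
  8.201.132.0/23 (8.201.132.0 - 8.201.133.255) does not contain 8.201.165.118
  8.193.164.0/23 (8.193.164.0 - 8.193.165.255) does not contain 8.201.165.118
Longest matching prefix is /21 -> next hop BRANCH-B.

BRANCH-B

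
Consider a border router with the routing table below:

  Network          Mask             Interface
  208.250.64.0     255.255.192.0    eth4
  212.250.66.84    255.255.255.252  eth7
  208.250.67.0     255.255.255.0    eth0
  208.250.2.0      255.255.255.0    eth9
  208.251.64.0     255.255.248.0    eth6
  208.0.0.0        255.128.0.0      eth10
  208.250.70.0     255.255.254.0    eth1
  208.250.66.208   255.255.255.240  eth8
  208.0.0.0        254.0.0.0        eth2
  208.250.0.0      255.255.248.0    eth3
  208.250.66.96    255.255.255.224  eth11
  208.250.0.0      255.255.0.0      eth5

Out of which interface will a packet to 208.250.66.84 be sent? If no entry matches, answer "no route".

eth4

Routes whose prefix contains 208.250.66.84:
  208.0.0.0/7 (208.0.0.0 - 209.255.255.255) -> eth2
  208.250.0.0/16 (208.250.0.0 - 208.250.255.255) -> eth5
  208.250.64.0/18 (208.250.64.0 - 208.250.127.255) -> eth4
More-specific entries that do NOT match:
  212.250.66.84/30 (212.250.66.84 - 212.250.66.87) does not contain 208.250.66.84
  208.250.66.208/28 (208.250.66.208 - 208.250.66.223) does not contain 208.250.66.84
  208.250.66.96/27 (208.250.66.96 - 208.250.66.127) does not contain 208.250.66.84
  208.250.67.0/24 (208.250.67.0 - 208.250.67.255) does not contain 208.250.66.84
  208.250.2.0/24 (208.250.2.0 - 208.250.2.255) does not contain 208.250.66.84
  208.250.70.0/23 (208.250.70.0 - 208.250.71.255) does not contain 208.250.66.84
  208.251.64.0/21 (208.251.64.0 - 208.251.71.255) does not contain 208.250.66.84
  208.250.0.0/21 (208.250.0.0 - 208.250.7.255) does not contain 208.250.66.84
Longest matching prefix is /18 -> interface eth4.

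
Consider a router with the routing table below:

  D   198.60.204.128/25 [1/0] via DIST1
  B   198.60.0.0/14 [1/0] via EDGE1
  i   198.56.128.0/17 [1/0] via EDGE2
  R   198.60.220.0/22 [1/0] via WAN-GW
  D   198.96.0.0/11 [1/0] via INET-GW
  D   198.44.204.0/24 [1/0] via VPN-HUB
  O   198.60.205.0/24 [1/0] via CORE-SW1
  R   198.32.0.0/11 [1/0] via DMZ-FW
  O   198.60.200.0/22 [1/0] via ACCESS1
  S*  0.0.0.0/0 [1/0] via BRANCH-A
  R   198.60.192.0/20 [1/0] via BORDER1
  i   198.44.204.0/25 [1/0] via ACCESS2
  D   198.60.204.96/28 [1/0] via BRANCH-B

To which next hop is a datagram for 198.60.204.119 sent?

BORDER1

Routes whose prefix contains 198.60.204.119:
  0.0.0.0/0 (default, matches everything) -> BRANCH-A
  198.32.0.0/11 (198.32.0.0 - 198.63.255.255) -> DMZ-FW
  198.60.0.0/14 (198.60.0.0 - 198.63.255.255) -> EDGE1
  198.60.192.0/20 (198.60.192.0 - 198.60.207.255) -> BORDER1
More-specific entries that do NOT match:
  198.60.204.96/28 (198.60.204.96 - 198.60.204.111) does not contain 198.60.204.119
  198.60.204.128/25 (198.60.204.128 - 198.60.204.255) does not contain 198.60.204.119
  198.44.204.0/25 (198.44.204.0 - 198.44.204.127) does not contain 198.60.204.119
  198.44.204.0/24 (198.44.204.0 - 198.44.204.255) does not contain 198.60.204.119
  198.60.205.0/24 (198.60.205.0 - 198.60.205.255) does not contain 198.60.204.119
  198.60.220.0/22 (198.60.220.0 - 198.60.223.255) does not contain 198.60.204.119
  198.60.200.0/22 (198.60.200.0 - 198.60.203.255) does not contain 198.60.204.119
Longest matching prefix is /20 -> next hop BORDER1.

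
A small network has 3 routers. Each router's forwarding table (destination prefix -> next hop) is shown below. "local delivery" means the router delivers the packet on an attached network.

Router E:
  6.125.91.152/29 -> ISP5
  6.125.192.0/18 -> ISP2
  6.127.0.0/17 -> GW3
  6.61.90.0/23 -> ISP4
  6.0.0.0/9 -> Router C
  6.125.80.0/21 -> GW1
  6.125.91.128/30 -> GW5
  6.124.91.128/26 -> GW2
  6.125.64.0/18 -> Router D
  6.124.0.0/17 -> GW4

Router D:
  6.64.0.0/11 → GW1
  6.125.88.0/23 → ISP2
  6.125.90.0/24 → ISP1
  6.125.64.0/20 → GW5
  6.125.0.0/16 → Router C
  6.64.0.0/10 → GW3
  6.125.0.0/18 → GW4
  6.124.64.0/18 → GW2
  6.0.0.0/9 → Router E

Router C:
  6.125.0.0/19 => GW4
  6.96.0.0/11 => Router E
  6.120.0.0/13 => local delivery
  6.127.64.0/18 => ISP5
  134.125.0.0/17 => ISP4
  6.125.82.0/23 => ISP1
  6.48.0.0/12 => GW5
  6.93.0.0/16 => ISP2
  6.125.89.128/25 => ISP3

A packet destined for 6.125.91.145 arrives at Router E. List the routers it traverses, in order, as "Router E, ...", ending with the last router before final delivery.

At Router E: longest match for 6.125.91.145 is 6.125.64.0/18 -> Router D
At Router D: longest match for 6.125.91.145 is 6.125.0.0/16 -> Router C
At Router C: longest match for 6.125.91.145 is 6.120.0.0/13 -> local delivery

Router E, Router D, Router C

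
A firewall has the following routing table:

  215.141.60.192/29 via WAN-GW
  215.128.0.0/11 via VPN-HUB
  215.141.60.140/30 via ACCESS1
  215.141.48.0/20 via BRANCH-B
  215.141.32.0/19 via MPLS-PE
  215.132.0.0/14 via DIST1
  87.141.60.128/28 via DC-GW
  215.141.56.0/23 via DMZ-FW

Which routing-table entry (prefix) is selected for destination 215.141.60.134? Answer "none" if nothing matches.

Entries matching 215.141.60.134:
  215.128.0.0/11 (215.128.0.0 - 215.159.255.255)
  215.141.32.0/19 (215.141.32.0 - 215.141.63.255)
  215.141.48.0/20 (215.141.48.0 - 215.141.63.255)
Most specific is 215.141.48.0/20.

215.141.48.0/20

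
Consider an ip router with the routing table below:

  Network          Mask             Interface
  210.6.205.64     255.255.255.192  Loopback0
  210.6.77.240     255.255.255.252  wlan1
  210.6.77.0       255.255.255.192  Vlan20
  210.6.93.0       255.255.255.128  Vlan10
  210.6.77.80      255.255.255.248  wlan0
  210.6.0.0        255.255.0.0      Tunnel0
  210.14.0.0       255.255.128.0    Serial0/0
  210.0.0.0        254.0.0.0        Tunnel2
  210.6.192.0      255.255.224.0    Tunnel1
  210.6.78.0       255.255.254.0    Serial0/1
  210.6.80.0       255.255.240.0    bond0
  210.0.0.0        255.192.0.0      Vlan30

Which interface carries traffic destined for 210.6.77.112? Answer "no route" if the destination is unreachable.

Tunnel0

Routes whose prefix contains 210.6.77.112:
  210.0.0.0/7 (210.0.0.0 - 211.255.255.255) -> Tunnel2
  210.0.0.0/10 (210.0.0.0 - 210.63.255.255) -> Vlan30
  210.6.0.0/16 (210.6.0.0 - 210.6.255.255) -> Tunnel0
More-specific entries that do NOT match:
  210.6.77.240/30 (210.6.77.240 - 210.6.77.243) does not contain 210.6.77.112
  210.6.77.80/29 (210.6.77.80 - 210.6.77.87) does not contain 210.6.77.112
  210.6.205.64/26 (210.6.205.64 - 210.6.205.127) does not contain 210.6.77.112
  210.6.77.0/26 (210.6.77.0 - 210.6.77.63) does not contain 210.6.77.112
  210.6.93.0/25 (210.6.93.0 - 210.6.93.127) does not contain 210.6.77.112
  210.6.78.0/23 (210.6.78.0 - 210.6.79.255) does not contain 210.6.77.112
  210.6.80.0/20 (210.6.80.0 - 210.6.95.255) does not contain 210.6.77.112
  210.6.192.0/19 (210.6.192.0 - 210.6.223.255) does not contain 210.6.77.112
  210.14.0.0/17 (210.14.0.0 - 210.14.127.255) does not contain 210.6.77.112
Longest matching prefix is /16 -> interface Tunnel0.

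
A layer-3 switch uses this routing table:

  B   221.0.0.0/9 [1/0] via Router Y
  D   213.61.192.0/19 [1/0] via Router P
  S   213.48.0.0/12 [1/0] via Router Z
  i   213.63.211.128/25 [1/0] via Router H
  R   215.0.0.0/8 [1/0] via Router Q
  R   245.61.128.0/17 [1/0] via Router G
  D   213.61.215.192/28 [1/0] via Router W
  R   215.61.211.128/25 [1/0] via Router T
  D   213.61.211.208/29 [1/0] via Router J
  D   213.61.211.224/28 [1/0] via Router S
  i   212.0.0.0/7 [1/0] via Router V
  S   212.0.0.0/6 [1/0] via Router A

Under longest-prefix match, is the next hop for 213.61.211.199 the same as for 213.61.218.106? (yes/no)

yes

213.61.211.199: longest match 213.61.192.0/19 -> Router P
213.61.218.106: longest match 213.61.192.0/19 -> Router P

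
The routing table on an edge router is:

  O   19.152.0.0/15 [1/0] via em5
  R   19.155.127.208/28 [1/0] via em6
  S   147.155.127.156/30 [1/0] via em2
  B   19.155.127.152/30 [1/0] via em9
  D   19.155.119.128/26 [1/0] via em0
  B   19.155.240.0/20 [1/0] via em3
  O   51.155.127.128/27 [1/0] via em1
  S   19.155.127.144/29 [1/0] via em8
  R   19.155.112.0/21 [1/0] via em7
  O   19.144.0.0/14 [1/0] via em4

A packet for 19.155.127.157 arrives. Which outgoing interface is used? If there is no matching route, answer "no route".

no route

No entry's prefix contains 19.155.127.157; there is no default route.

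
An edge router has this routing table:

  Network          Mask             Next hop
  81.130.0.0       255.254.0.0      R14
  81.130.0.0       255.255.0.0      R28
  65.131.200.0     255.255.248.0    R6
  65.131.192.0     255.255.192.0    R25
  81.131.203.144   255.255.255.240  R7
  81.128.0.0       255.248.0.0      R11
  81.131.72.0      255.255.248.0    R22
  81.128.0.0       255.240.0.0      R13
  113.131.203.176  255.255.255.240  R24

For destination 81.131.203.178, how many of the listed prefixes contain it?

3

Prefixes containing 81.131.203.178:
  81.128.0.0/12 (81.128.0.0 - 81.143.255.255)
  81.128.0.0/13 (81.128.0.0 - 81.135.255.255)
  81.130.0.0/15 (81.130.0.0 - 81.131.255.255)
Total matching entries: 3.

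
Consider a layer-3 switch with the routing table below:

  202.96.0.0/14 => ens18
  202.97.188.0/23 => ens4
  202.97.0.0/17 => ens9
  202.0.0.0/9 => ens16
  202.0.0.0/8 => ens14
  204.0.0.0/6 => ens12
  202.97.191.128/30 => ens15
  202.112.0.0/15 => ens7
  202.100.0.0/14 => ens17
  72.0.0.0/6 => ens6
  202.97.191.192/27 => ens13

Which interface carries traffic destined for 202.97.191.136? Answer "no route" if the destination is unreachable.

ens18

Routes whose prefix contains 202.97.191.136:
  202.0.0.0/8 (202.0.0.0 - 202.255.255.255) -> ens14
  202.0.0.0/9 (202.0.0.0 - 202.127.255.255) -> ens16
  202.96.0.0/14 (202.96.0.0 - 202.99.255.255) -> ens18
More-specific entries that do NOT match:
  202.97.191.128/30 (202.97.191.128 - 202.97.191.131) does not contain 202.97.191.136
  202.97.191.192/27 (202.97.191.192 - 202.97.191.223) does not contain 202.97.191.136
  202.97.188.0/23 (202.97.188.0 - 202.97.189.255) does not contain 202.97.191.136
  202.97.0.0/17 (202.97.0.0 - 202.97.127.255) does not contain 202.97.191.136
  202.112.0.0/15 (202.112.0.0 - 202.113.255.255) does not contain 202.97.191.136
Longest matching prefix is /14 -> interface ens18.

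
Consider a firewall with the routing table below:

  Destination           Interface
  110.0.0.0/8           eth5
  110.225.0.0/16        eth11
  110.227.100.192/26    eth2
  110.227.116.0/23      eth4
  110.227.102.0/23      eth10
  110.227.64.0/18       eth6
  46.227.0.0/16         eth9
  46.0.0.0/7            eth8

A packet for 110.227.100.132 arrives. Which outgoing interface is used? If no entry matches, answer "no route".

Routes whose prefix contains 110.227.100.132:
  110.0.0.0/8 (110.0.0.0 - 110.255.255.255) -> eth5
  110.227.64.0/18 (110.227.64.0 - 110.227.127.255) -> eth6
More-specific entries that do NOT match:
  110.227.100.192/26 (110.227.100.192 - 110.227.100.255) does not contain 110.227.100.132
  110.227.116.0/23 (110.227.116.0 - 110.227.117.255) does not contain 110.227.100.132
  110.227.102.0/23 (110.227.102.0 - 110.227.103.255) does not contain 110.227.100.132
Longest matching prefix is /18 -> interface eth6.

eth6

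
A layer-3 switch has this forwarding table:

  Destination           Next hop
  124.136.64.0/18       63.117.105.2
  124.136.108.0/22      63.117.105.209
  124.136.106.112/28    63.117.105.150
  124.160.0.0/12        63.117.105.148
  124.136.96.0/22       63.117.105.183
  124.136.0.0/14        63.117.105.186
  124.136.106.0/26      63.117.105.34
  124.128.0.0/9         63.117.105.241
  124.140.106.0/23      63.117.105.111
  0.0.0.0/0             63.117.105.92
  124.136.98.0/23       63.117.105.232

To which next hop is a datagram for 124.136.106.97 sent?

Routes whose prefix contains 124.136.106.97:
  0.0.0.0/0 (default, matches everything) -> 63.117.105.92
  124.128.0.0/9 (124.128.0.0 - 124.255.255.255) -> 63.117.105.241
  124.136.0.0/14 (124.136.0.0 - 124.139.255.255) -> 63.117.105.186
  124.136.64.0/18 (124.136.64.0 - 124.136.127.255) -> 63.117.105.2
More-specific entries that do NOT match:
  124.136.106.112/28 (124.136.106.112 - 124.136.106.127) does not contain 124.136.106.97
  124.136.106.0/26 (124.136.106.0 - 124.136.106.63) does not contain 124.136.106.97
  124.140.106.0/23 (124.140.106.0 - 124.140.107.255) does not contain 124.136.106.97
  124.136.98.0/23 (124.136.98.0 - 124.136.99.255) does not contain 124.136.106.97
  124.136.108.0/22 (124.136.108.0 - 124.136.111.255) does not contain 124.136.106.97
  124.136.96.0/22 (124.136.96.0 - 124.136.99.255) does not contain 124.136.106.97
Longest matching prefix is /18 -> next hop 63.117.105.2.

63.117.105.2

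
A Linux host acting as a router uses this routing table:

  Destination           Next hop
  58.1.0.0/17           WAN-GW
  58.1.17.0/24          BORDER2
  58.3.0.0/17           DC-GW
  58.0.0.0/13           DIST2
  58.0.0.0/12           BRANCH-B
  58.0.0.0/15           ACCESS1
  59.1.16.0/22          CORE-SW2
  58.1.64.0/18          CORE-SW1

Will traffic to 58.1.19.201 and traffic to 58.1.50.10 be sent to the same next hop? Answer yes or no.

58.1.19.201: longest match 58.1.0.0/17 -> WAN-GW
58.1.50.10: longest match 58.1.0.0/17 -> WAN-GW

yes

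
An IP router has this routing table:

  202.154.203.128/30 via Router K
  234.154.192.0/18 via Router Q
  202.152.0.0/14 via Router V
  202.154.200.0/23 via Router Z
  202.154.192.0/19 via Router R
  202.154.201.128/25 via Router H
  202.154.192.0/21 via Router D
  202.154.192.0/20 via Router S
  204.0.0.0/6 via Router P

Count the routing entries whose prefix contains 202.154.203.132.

Prefixes containing 202.154.203.132:
  202.152.0.0/14 (202.152.0.0 - 202.155.255.255)
  202.154.192.0/19 (202.154.192.0 - 202.154.223.255)
  202.154.192.0/20 (202.154.192.0 - 202.154.207.255)
Total matching entries: 3.

3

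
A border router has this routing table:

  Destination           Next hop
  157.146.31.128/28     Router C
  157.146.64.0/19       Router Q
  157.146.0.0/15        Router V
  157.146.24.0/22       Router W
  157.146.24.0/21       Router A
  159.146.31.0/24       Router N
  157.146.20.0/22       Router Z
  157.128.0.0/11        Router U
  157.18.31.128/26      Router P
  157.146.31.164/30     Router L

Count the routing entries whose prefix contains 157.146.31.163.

3

Prefixes containing 157.146.31.163:
  157.128.0.0/11 (157.128.0.0 - 157.159.255.255)
  157.146.0.0/15 (157.146.0.0 - 157.147.255.255)
  157.146.24.0/21 (157.146.24.0 - 157.146.31.255)
Total matching entries: 3.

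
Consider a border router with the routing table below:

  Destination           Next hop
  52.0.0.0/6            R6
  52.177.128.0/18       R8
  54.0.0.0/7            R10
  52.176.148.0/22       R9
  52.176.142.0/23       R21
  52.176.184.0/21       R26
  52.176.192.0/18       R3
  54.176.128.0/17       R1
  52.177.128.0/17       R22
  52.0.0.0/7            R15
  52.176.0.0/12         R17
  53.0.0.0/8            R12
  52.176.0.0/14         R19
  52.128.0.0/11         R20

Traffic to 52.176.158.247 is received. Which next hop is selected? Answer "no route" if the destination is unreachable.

Routes whose prefix contains 52.176.158.247:
  52.0.0.0/6 (52.0.0.0 - 55.255.255.255) -> R6
  52.0.0.0/7 (52.0.0.0 - 53.255.255.255) -> R15
  52.176.0.0/12 (52.176.0.0 - 52.191.255.255) -> R17
  52.176.0.0/14 (52.176.0.0 - 52.179.255.255) -> R19
More-specific entries that do NOT match:
  52.176.142.0/23 (52.176.142.0 - 52.176.143.255) does not contain 52.176.158.247
  52.176.148.0/22 (52.176.148.0 - 52.176.151.255) does not contain 52.176.158.247
  52.176.184.0/21 (52.176.184.0 - 52.176.191.255) does not contain 52.176.158.247
  52.177.128.0/18 (52.177.128.0 - 52.177.191.255) does not contain 52.176.158.247
  52.176.192.0/18 (52.176.192.0 - 52.176.255.255) does not contain 52.176.158.247
  54.176.128.0/17 (54.176.128.0 - 54.176.255.255) does not contain 52.176.158.247
  52.177.128.0/17 (52.177.128.0 - 52.177.255.255) does not contain 52.176.158.247
Longest matching prefix is /14 -> next hop R19.

R19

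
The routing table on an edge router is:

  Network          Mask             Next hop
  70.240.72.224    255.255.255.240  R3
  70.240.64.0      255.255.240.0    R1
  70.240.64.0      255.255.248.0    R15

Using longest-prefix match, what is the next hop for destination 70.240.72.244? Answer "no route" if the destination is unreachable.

Routes whose prefix contains 70.240.72.244:
  70.240.64.0/20 (70.240.64.0 - 70.240.79.255) -> R1
More-specific entries that do NOT match:
  70.240.72.224/28 (70.240.72.224 - 70.240.72.239) does not contain 70.240.72.244
  70.240.64.0/21 (70.240.64.0 - 70.240.71.255) does not contain 70.240.72.244
Longest matching prefix is /20 -> next hop R1.

R1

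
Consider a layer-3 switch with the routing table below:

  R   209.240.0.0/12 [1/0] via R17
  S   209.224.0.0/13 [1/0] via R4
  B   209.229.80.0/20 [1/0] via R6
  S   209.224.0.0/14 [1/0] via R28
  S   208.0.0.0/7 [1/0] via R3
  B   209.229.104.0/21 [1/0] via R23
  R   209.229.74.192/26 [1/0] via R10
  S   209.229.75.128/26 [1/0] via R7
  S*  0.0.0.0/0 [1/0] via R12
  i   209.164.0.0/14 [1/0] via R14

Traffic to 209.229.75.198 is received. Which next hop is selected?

Routes whose prefix contains 209.229.75.198:
  0.0.0.0/0 (default, matches everything) -> R12
  208.0.0.0/7 (208.0.0.0 - 209.255.255.255) -> R3
  209.224.0.0/13 (209.224.0.0 - 209.231.255.255) -> R4
More-specific entries that do NOT match:
  209.229.74.192/26 (209.229.74.192 - 209.229.74.255) does not contain 209.229.75.198
  209.229.75.128/26 (209.229.75.128 - 209.229.75.191) does not contain 209.229.75.198
  209.229.104.0/21 (209.229.104.0 - 209.229.111.255) does not contain 209.229.75.198
  209.229.80.0/20 (209.229.80.0 - 209.229.95.255) does not contain 209.229.75.198
  209.224.0.0/14 (209.224.0.0 - 209.227.255.255) does not contain 209.229.75.198
  209.164.0.0/14 (209.164.0.0 - 209.167.255.255) does not contain 209.229.75.198
Longest matching prefix is /13 -> next hop R4.

R4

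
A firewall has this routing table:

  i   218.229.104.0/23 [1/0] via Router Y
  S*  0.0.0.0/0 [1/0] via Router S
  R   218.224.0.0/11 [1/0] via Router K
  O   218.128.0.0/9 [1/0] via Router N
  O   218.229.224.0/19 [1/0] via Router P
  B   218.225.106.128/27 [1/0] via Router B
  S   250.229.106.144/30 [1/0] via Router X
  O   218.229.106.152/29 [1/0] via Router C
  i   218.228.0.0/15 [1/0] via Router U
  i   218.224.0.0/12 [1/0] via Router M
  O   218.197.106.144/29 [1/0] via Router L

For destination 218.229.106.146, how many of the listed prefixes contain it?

5

Prefixes containing 218.229.106.146:
  0.0.0.0/0 (default, matches everything)
  218.128.0.0/9 (218.128.0.0 - 218.255.255.255)
  218.224.0.0/11 (218.224.0.0 - 218.255.255.255)
  218.224.0.0/12 (218.224.0.0 - 218.239.255.255)
  218.228.0.0/15 (218.228.0.0 - 218.229.255.255)
Total matching entries: 5.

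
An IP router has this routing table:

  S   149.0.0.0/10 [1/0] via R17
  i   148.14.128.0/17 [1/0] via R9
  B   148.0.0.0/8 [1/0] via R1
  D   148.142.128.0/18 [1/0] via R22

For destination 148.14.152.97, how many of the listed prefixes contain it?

Prefixes containing 148.14.152.97:
  148.0.0.0/8 (148.0.0.0 - 148.255.255.255)
  148.14.128.0/17 (148.14.128.0 - 148.14.255.255)
Total matching entries: 2.

2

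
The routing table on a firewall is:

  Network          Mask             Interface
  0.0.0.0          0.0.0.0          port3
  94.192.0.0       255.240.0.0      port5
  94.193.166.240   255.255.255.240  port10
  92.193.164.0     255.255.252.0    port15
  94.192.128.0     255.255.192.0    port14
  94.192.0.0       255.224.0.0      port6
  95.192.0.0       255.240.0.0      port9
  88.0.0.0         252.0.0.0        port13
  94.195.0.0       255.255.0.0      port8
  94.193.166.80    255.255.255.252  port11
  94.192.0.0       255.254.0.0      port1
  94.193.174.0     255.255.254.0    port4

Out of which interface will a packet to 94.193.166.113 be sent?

Routes whose prefix contains 94.193.166.113:
  0.0.0.0/0 (default, matches everything) -> port3
  94.192.0.0/11 (94.192.0.0 - 94.223.255.255) -> port6
  94.192.0.0/12 (94.192.0.0 - 94.207.255.255) -> port5
  94.192.0.0/15 (94.192.0.0 - 94.193.255.255) -> port1
More-specific entries that do NOT match:
  94.193.166.80/30 (94.193.166.80 - 94.193.166.83) does not contain 94.193.166.113
  94.193.166.240/28 (94.193.166.240 - 94.193.166.255) does not contain 94.193.166.113
  94.193.174.0/23 (94.193.174.0 - 94.193.175.255) does not contain 94.193.166.113
  92.193.164.0/22 (92.193.164.0 - 92.193.167.255) does not contain 94.193.166.113
  94.192.128.0/18 (94.192.128.0 - 94.192.191.255) does not contain 94.193.166.113
  94.195.0.0/16 (94.195.0.0 - 94.195.255.255) does not contain 94.193.166.113
Longest matching prefix is /15 -> interface port1.

port1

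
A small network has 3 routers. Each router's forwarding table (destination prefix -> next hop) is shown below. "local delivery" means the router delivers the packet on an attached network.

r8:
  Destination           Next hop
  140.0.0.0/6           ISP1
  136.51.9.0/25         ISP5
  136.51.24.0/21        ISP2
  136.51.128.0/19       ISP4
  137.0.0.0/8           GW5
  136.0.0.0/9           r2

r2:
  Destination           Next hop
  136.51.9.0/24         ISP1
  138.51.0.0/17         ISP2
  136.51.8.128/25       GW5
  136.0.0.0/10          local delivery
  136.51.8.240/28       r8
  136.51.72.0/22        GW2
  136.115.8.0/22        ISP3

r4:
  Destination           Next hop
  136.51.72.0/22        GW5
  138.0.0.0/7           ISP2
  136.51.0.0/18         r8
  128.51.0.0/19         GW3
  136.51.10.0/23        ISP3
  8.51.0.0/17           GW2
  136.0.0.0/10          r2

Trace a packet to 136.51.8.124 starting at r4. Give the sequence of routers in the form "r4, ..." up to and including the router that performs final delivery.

r4, r8, r2

At r4: longest match for 136.51.8.124 is 136.51.0.0/18 -> r8
At r8: longest match for 136.51.8.124 is 136.0.0.0/9 -> r2
At r2: longest match for 136.51.8.124 is 136.0.0.0/10 -> local delivery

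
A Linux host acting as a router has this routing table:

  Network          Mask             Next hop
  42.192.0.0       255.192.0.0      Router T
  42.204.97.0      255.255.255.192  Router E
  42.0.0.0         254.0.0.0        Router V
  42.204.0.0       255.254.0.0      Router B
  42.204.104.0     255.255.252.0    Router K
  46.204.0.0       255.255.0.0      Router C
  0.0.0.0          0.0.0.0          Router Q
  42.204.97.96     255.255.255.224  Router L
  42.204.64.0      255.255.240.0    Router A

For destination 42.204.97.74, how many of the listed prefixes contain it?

Prefixes containing 42.204.97.74:
  0.0.0.0/0 (default, matches everything)
  42.0.0.0/7 (42.0.0.0 - 43.255.255.255)
  42.192.0.0/10 (42.192.0.0 - 42.255.255.255)
  42.204.0.0/15 (42.204.0.0 - 42.205.255.255)
Total matching entries: 4.

4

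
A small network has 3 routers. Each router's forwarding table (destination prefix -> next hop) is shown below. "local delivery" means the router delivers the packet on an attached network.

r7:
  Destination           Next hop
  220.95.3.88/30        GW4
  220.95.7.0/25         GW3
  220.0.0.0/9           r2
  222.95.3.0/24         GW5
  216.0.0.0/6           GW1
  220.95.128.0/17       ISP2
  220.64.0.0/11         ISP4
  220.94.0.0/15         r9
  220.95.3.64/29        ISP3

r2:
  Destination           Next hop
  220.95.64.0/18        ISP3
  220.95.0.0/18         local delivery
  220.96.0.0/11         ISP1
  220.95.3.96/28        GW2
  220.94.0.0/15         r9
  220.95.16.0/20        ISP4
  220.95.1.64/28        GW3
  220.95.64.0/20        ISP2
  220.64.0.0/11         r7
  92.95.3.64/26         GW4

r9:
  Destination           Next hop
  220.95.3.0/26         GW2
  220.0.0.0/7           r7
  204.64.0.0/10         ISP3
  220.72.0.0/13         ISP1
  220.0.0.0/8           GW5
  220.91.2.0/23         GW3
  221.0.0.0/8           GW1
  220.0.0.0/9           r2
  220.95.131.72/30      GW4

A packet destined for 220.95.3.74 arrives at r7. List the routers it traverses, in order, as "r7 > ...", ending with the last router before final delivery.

r7 > r9 > r2

At r7: longest match for 220.95.3.74 is 220.94.0.0/15 -> r9
At r9: longest match for 220.95.3.74 is 220.0.0.0/9 -> r2
At r2: longest match for 220.95.3.74 is 220.95.0.0/18 -> local delivery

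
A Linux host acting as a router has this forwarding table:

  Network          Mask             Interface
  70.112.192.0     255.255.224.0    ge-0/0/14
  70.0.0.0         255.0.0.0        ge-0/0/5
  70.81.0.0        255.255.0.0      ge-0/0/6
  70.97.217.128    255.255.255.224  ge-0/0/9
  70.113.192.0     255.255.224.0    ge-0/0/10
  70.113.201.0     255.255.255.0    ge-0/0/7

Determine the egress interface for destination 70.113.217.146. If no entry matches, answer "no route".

Routes whose prefix contains 70.113.217.146:
  70.0.0.0/8 (70.0.0.0 - 70.255.255.255) -> ge-0/0/5
  70.113.192.0/19 (70.113.192.0 - 70.113.223.255) -> ge-0/0/10
More-specific entries that do NOT match:
  70.97.217.128/27 (70.97.217.128 - 70.97.217.159) does not contain 70.113.217.146
  70.113.201.0/24 (70.113.201.0 - 70.113.201.255) does not contain 70.113.217.146
Longest matching prefix is /19 -> interface ge-0/0/10.

ge-0/0/10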